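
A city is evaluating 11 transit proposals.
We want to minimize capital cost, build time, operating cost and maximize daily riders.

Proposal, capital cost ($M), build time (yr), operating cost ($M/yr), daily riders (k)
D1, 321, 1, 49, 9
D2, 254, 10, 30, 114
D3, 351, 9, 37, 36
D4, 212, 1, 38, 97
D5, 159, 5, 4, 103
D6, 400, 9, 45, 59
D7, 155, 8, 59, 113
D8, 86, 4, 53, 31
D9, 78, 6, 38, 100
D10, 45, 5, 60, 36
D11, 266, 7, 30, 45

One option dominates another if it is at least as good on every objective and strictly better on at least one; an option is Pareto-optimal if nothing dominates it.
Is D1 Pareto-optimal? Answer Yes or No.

D4 vs D1: capital cost 212≤321, build time 1≤1, operating cost 38≤49, daily riders 97≥9 — D4 is at least as good on every objective and strictly better on at least one, so D4 dominates D1.

No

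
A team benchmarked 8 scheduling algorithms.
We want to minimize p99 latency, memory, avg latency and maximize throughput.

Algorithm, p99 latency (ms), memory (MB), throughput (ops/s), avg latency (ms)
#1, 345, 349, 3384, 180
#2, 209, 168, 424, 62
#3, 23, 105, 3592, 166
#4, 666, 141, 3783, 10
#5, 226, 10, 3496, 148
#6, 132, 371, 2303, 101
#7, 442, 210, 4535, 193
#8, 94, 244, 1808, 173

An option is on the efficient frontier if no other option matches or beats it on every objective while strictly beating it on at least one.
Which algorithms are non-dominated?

#2, #3, #4, #5, #6, #7

#1: dominated by #3 (p99 latency 23≤345, memory 105≤349, throughput 3592≥3384, avg latency 166≤180).
#2: not dominated.
#3: not dominated (best p99 latency).
#4: not dominated (best avg latency).
#5: not dominated (best memory).
#6: not dominated.
#7: not dominated (best throughput).
#8: dominated by #3 (p99 latency 23≤94, memory 105≤244, throughput 3592≥1808, avg latency 166≤173).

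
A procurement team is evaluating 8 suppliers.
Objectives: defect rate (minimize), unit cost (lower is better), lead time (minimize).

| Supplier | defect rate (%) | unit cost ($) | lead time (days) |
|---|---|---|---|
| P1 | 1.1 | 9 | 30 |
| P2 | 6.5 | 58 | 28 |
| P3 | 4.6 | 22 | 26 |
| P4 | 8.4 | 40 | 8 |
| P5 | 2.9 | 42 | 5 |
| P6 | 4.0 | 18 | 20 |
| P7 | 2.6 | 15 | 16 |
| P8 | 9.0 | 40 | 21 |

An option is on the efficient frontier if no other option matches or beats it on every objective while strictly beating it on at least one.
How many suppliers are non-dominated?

4

P1: not dominated (best defect rate).
P2: dominated by P3 (defect rate 4.6≤6.5, unit cost 22≤58, lead time 26≤28).
P3: dominated by P6 (defect rate 4.0≤4.6, unit cost 18≤22, lead time 20≤26).
P4: not dominated.
P5: not dominated (best lead time).
P6: dominated by P7 (defect rate 2.6≤4.0, unit cost 15≤18, lead time 16≤20).
P7: not dominated.
P8: dominated by P4 (defect rate 8.4≤9.0, unit cost 40≤40, lead time 8≤21).
Pareto-optimal: P1, P4, P5, P7 → 4.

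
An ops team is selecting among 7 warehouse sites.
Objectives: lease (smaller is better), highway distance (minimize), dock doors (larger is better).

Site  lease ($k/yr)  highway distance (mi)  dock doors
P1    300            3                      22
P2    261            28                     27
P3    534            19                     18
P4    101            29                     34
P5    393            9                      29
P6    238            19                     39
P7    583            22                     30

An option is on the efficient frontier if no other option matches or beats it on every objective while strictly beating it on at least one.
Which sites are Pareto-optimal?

P1: not dominated (best highway distance).
P2: dominated by P6 (lease 238≤261, highway distance 19≤28, dock doors 39≥27).
P3: dominated by P1 (lease 300≤534, highway distance 3≤19, dock doors 22≥18).
P4: not dominated (best lease).
P5: not dominated.
P6: not dominated (best dock doors).
P7: dominated by P6 (lease 238≤583, highway distance 19≤22, dock doors 39≥30).

P1, P4, P5, P6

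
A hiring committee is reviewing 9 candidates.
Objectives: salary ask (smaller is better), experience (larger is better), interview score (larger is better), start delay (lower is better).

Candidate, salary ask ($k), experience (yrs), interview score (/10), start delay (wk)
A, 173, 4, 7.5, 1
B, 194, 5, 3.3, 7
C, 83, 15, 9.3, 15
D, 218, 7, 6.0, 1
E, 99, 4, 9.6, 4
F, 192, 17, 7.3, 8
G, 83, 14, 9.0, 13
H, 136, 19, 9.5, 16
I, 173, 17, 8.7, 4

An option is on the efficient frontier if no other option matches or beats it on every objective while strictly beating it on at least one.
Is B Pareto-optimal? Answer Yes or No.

I vs B: salary ask 173≤194, experience 17≥5, interview score 8.7≥3.3, start delay 4≤7 — I is at least as good on every objective and strictly better on at least one, so I dominates B.

No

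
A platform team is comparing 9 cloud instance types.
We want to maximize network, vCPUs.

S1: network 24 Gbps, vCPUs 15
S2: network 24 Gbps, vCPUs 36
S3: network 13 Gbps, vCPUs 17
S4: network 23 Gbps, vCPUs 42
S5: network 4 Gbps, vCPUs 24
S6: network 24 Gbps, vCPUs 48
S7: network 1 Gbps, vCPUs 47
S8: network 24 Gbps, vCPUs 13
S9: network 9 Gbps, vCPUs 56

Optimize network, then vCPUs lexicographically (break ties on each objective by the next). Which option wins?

S6

First maximize network: best is 24, kept {S1, S2, S6, S8}.
Then maximize vCPUs: best is 48, kept {S6}.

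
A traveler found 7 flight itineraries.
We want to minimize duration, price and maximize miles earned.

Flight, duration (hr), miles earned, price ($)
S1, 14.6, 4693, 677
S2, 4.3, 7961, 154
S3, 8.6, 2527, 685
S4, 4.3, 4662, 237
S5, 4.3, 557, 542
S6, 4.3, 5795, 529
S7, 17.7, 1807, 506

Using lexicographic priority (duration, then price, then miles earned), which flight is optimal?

S2

First minimize duration: best is 4.3, kept {S2, S4, S5, S6}.
Then minimize price: best is 154, kept {S2}.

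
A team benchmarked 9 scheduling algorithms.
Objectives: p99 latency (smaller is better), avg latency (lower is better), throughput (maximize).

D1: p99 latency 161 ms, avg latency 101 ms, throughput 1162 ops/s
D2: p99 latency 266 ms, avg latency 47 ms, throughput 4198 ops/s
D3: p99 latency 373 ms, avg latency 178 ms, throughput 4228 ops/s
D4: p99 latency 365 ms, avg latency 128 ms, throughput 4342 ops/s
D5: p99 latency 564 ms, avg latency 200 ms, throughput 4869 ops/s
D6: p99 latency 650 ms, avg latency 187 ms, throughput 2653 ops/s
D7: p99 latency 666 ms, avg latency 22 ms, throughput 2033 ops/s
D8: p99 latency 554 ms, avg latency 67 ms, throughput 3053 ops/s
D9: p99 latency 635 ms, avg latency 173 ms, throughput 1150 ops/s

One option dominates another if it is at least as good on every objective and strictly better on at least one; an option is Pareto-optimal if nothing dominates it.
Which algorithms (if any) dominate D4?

none

D1: worse on throughput (1162 vs 4342).
D2: worse on throughput (4198 vs 4342).
D3: worse on p99 latency (373 vs 365).
D5: worse on p99 latency (564 vs 365).
D6: worse on p99 latency (650 vs 365).
D7: worse on p99 latency (666 vs 365).
D8: worse on p99 latency (554 vs 365).
D9: worse on p99 latency (635 vs 365).
No option dominates D4.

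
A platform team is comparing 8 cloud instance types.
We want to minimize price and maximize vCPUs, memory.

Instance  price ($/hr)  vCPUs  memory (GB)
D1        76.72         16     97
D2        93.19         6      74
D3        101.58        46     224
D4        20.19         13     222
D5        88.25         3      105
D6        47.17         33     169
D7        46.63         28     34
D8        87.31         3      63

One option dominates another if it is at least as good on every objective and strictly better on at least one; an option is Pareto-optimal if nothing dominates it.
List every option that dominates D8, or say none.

D1, D4, D6

D1: price 76.72≤87.31, vCPUs 16≥3, memory 97≥63 — dominates D8.
D4: price 20.19≤87.31, vCPUs 13≥3, memory 222≥63 — dominates D8.
D6: price 47.17≤87.31, vCPUs 33≥3, memory 169≥63 — dominates D8.
Others (D2, D3, D5, D7) are each worse than D8 on at least one objective.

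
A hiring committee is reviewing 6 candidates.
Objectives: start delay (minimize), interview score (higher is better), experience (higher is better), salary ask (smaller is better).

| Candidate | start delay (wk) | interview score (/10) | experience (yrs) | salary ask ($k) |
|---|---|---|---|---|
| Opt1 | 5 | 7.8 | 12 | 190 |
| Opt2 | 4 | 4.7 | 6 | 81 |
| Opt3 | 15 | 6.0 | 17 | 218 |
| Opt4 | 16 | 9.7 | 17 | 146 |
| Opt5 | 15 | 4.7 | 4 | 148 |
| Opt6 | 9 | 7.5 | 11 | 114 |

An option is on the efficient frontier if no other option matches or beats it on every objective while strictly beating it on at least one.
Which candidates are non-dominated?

Opt1, Opt2, Opt3, Opt4, Opt6

Opt1: not dominated.
Opt2: not dominated (best start delay).
Opt3: not dominated.
Opt4: not dominated (best interview score).
Opt5: dominated by Opt2 (start delay 4≤15, interview score 4.7≥4.7, experience 6≥4, salary ask 81≤148).
Opt6: not dominated.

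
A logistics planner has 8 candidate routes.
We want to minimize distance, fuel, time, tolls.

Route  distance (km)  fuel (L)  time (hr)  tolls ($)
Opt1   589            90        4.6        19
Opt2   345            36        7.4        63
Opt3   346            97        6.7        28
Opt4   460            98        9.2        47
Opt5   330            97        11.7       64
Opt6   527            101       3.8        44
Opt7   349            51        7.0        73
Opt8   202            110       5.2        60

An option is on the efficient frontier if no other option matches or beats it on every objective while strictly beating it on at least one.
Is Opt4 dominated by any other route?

Opt3 vs Opt4: distance 346≤460, fuel 97≤98, time 6.7≤9.2, tolls 28≤47 — Opt3 is at least as good on every objective and strictly better on at least one, so Opt3 dominates Opt4.

Yes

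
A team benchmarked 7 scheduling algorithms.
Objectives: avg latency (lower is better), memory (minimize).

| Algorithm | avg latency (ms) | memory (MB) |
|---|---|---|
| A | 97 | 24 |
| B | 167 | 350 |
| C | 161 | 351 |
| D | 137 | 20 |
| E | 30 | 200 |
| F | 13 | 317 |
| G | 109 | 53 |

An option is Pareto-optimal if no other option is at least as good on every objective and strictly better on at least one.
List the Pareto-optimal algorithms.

A: not dominated.
B: dominated by A (avg latency 97≤167, memory 24≤350).
C: dominated by A (avg latency 97≤161, memory 24≤351).
D: not dominated (best memory).
E: not dominated.
F: not dominated (best avg latency).
G: dominated by A (avg latency 97≤109, memory 24≤53).

A, D, E, F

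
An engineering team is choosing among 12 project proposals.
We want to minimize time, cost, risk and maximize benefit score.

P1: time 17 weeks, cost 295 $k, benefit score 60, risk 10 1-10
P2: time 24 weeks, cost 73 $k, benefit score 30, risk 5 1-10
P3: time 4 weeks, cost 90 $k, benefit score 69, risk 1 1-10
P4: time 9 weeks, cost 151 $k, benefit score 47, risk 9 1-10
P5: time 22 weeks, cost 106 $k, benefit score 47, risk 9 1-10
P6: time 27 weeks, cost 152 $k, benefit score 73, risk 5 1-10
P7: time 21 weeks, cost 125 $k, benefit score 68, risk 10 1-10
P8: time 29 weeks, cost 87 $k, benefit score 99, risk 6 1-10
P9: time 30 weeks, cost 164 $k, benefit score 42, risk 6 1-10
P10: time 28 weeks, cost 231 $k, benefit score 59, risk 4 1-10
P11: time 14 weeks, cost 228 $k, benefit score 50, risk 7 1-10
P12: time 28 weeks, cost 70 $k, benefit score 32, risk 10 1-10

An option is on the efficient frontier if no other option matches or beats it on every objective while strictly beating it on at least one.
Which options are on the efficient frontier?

P2, P3, P6, P8, P12

P1: dominated by P3 (time 4≤17, cost 90≤295, benefit score 69≥60, risk 1≤10).
P2: not dominated.
P3: not dominated (best time).
P4: dominated by P3 (time 4≤9, cost 90≤151, benefit score 69≥47, risk 1≤9).
P5: dominated by P3 (time 4≤22, cost 90≤106, benefit score 69≥47, risk 1≤9).
P6: not dominated.
P7: dominated by P3 (time 4≤21, cost 90≤125, benefit score 69≥68, risk 1≤10).
P8: not dominated (best benefit score).
P9: dominated by P3 (time 4≤30, cost 90≤164, benefit score 69≥42, risk 1≤6).
P10: dominated by P3 (time 4≤28, cost 90≤231, benefit score 69≥59, risk 1≤4).
P11: dominated by P3 (time 4≤14, cost 90≤228, benefit score 69≥50, risk 1≤7).
P12: not dominated (best cost).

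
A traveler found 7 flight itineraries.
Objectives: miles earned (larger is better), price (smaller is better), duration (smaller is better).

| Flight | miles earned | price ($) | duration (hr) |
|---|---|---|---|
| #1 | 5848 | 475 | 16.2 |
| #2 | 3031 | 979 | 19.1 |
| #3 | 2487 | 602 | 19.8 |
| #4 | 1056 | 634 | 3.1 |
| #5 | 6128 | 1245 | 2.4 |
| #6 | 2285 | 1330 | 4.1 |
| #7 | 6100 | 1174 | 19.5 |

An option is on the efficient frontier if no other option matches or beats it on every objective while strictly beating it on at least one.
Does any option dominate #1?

#2: worse on miles earned (3031 vs 5848).
#3: worse on miles earned (2487 vs 5848).
#4: worse on miles earned (1056 vs 5848).
#5: worse on price (1245 vs 475).
#6: worse on miles earned (2285 vs 5848).
#7: worse on price (1174 vs 475).
No option is at least as good as #1 on every objective and strictly better on one.

No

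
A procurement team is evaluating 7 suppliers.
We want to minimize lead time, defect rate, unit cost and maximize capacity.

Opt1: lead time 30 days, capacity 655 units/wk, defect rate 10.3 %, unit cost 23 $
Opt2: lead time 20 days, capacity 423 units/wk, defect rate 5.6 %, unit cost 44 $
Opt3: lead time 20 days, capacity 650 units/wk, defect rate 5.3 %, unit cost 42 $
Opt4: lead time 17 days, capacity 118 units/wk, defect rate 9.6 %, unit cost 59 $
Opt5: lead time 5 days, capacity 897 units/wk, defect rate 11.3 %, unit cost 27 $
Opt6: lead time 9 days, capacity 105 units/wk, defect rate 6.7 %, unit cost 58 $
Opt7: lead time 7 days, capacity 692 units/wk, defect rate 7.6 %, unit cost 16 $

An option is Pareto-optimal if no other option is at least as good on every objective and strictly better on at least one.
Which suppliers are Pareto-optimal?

Opt1: dominated by Opt7 (lead time 7≤30, capacity 692≥655, defect rate 7.6≤10.3, unit cost 16≤23).
Opt2: dominated by Opt3 (lead time 20≤20, capacity 650≥423, defect rate 5.3≤5.6, unit cost 42≤44).
Opt3: not dominated (best defect rate).
Opt4: dominated by Opt7 (lead time 7≤17, capacity 692≥118, defect rate 7.6≤9.6, unit cost 16≤59).
Opt5: not dominated (best lead time).
Opt6: not dominated.
Opt7: not dominated (best unit cost).

Opt3, Opt5, Opt6, Opt7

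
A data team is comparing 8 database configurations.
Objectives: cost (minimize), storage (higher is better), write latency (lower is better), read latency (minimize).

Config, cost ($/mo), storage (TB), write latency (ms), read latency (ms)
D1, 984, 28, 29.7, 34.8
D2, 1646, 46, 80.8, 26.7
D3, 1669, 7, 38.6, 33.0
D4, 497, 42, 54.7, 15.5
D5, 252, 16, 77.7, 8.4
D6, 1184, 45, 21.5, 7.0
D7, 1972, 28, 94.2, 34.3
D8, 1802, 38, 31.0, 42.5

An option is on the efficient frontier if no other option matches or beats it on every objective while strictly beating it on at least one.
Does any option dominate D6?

No

D1: worse on storage (28 vs 45).
D2: worse on cost (1646 vs 1184).
D3: worse on cost (1669 vs 1184).
D4: worse on storage (42 vs 45).
D5: worse on storage (16 vs 45).
D7: worse on cost (1972 vs 1184).
D8: worse on cost (1802 vs 1184).
No option is at least as good as D6 on every objective and strictly better on one.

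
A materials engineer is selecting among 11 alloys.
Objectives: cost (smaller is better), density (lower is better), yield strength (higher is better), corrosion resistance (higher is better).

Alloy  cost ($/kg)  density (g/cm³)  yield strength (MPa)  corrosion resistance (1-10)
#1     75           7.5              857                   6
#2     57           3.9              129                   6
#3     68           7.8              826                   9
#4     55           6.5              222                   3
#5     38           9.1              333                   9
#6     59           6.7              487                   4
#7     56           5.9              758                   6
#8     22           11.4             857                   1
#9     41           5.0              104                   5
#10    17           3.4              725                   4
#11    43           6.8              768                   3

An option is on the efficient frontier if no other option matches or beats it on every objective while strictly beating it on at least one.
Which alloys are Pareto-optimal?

#1: not dominated.
#2: not dominated.
#3: not dominated.
#4: dominated by #10 (cost 17≤55, density 3.4≤6.5, yield strength 725≥222, corrosion resistance 4≥3).
#5: not dominated.
#6: dominated by #7 (cost 56≤59, density 5.9≤6.7, yield strength 758≥487, corrosion resistance 6≥4).
#7: not dominated.
#8: not dominated.
#9: not dominated.
#10: not dominated (best cost).
#11: not dominated.

#1, #2, #3, #5, #7, #8, #9, #10, #11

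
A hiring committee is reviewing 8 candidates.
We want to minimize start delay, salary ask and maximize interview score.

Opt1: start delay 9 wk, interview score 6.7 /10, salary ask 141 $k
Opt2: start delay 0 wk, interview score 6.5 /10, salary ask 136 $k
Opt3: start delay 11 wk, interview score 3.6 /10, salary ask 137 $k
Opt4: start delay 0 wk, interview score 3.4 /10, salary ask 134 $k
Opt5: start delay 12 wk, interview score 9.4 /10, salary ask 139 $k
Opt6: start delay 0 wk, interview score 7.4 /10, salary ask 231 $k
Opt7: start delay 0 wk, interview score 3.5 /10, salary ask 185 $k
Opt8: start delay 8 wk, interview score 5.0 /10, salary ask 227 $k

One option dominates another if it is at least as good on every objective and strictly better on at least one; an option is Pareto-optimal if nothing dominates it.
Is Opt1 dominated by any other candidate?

Opt2: worse on interview score (6.5 vs 6.7).
Opt3: worse on start delay (11 vs 9).
Opt4: worse on interview score (3.4 vs 6.7).
Opt5: worse on start delay (12 vs 9).
Opt6: worse on salary ask (231 vs 141).
Opt7: worse on interview score (3.5 vs 6.7).
Opt8: worse on interview score (5.0 vs 6.7).
No option is at least as good as Opt1 on every objective and strictly better on one.

No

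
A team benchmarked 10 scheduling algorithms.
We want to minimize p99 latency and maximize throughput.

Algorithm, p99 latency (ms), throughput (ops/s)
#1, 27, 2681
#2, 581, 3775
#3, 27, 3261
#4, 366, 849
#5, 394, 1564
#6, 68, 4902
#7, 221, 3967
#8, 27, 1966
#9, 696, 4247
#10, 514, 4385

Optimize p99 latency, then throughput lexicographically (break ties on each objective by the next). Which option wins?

First minimize p99 latency: best is 27, kept {#1, #3, #8}.
Then maximize throughput: best is 3261, kept {#3}.

#3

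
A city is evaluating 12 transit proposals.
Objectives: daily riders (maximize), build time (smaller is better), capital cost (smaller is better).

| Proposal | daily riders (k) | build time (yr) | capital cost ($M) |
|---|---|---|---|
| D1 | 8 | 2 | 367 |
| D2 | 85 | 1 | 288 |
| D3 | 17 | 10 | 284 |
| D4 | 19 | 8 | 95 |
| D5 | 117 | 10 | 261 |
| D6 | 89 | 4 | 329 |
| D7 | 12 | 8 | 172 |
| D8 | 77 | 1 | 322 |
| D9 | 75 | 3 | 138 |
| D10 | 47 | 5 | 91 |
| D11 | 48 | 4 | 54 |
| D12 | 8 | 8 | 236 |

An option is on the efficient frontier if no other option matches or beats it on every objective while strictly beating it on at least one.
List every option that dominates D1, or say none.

D2, D8

D2: daily riders 85≥8, build time 1≤2, capital cost 288≤367 — dominates D1.
D8: daily riders 77≥8, build time 1≤2, capital cost 322≤367 — dominates D1.
Others (D3, D4, D5, D6, D7, D9, D10, D11, D12) are each worse than D1 on at least one objective.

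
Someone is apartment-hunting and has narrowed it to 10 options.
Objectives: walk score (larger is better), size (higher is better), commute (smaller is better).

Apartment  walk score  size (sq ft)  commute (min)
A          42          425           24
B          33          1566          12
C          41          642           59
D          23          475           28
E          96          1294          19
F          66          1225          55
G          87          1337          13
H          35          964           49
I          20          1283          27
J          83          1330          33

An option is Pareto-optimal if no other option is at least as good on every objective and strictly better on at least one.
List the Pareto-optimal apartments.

B, E, G

A: dominated by E (walk score 96≥42, size 1294≥425, commute 19≤24).
B: not dominated (best size).
C: dominated by E (walk score 96≥41, size 1294≥642, commute 19≤59).
D: dominated by B (walk score 33≥23, size 1566≥475, commute 12≤28).
E: not dominated (best walk score).
F: dominated by E (walk score 96≥66, size 1294≥1225, commute 19≤55).
G: not dominated.
H: dominated by E (walk score 96≥35, size 1294≥964, commute 19≤49).
I: dominated by B (walk score 33≥20, size 1566≥1283, commute 12≤27).
J: dominated by G (walk score 87≥83, size 1337≥1330, commute 13≤33).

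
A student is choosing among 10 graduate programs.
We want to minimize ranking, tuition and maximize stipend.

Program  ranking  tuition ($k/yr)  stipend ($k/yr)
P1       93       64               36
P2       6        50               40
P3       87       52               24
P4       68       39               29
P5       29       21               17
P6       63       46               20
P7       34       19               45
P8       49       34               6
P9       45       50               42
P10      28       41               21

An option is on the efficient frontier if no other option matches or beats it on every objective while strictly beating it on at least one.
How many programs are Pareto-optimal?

P1: dominated by P2 (ranking 6≤93, tuition 50≤64, stipend 40≥36).
P2: not dominated (best ranking).
P3: dominated by P2 (ranking 6≤87, tuition 50≤52, stipend 40≥24).
P4: dominated by P7 (ranking 34≤68, tuition 19≤39, stipend 45≥29).
P5: not dominated.
P6: dominated by P7 (ranking 34≤63, tuition 19≤46, stipend 45≥20).
P7: not dominated (best tuition).
P8: dominated by P5 (ranking 29≤49, tuition 21≤34, stipend 17≥6).
P9: dominated by P7 (ranking 34≤45, tuition 19≤50, stipend 45≥42).
P10: not dominated.
Pareto-optimal: P2, P5, P7, P10 → 4.

4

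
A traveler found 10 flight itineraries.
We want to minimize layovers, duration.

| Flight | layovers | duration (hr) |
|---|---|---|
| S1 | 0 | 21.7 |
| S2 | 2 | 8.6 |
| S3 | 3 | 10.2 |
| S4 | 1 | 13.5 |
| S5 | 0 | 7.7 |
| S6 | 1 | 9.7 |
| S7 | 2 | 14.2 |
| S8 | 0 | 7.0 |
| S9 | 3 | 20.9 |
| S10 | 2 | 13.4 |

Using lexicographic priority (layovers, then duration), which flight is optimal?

S8

First minimize layovers: best is 0, kept {S1, S5, S8}.
Then minimize duration: best is 7.0, kept {S8}.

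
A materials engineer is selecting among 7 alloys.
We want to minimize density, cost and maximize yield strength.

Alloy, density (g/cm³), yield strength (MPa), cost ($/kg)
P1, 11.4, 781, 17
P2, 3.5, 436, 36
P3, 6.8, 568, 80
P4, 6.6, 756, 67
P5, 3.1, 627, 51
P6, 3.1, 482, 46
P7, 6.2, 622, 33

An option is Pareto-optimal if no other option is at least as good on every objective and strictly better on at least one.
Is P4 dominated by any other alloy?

No

P1: worse on density (11.4 vs 6.6).
P2: worse on yield strength (436 vs 756).
P3: worse on density (6.8 vs 6.6).
P5: worse on yield strength (627 vs 756).
P6: worse on yield strength (482 vs 756).
P7: worse on yield strength (622 vs 756).
No option is at least as good as P4 on every objective and strictly better on one.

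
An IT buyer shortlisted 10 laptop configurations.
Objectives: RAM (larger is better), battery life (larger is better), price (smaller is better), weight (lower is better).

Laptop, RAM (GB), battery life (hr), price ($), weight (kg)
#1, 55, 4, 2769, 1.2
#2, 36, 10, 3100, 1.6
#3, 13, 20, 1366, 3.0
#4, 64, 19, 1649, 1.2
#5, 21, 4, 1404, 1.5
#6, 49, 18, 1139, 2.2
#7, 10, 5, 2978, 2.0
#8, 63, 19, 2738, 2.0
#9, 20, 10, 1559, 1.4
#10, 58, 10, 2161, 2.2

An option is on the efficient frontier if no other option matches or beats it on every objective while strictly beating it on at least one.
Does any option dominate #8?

#4 vs #8: RAM 64≥63, battery life 19≥19, price 1649≤2738, weight 1.2≤2.0 — #4 is at least as good on every objective and strictly better on at least one, so #4 dominates #8.

Yes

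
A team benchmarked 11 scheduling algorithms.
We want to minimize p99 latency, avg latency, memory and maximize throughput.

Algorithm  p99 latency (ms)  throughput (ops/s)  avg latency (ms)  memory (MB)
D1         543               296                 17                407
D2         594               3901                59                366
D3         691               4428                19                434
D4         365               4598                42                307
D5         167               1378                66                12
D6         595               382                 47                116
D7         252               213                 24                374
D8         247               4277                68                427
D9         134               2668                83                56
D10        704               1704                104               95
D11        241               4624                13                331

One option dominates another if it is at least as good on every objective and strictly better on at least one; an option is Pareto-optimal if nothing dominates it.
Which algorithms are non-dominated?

D4, D5, D6, D9, D11

D1: dominated by D11 (p99 latency 241≤543, throughput 4624≥296, avg latency 13≤17, memory 331≤407).
D2: dominated by D4 (p99 latency 365≤594, throughput 4598≥3901, avg latency 42≤59, memory 307≤366).
D3: dominated by D11 (p99 latency 241≤691, throughput 4624≥4428, avg latency 13≤19, memory 331≤434).
D4: not dominated.
D5: not dominated (best memory).
D6: not dominated.
D7: dominated by D11 (p99 latency 241≤252, throughput 4624≥213, avg latency 13≤24, memory 331≤374).
D8: dominated by D11 (p99 latency 241≤247, throughput 4624≥4277, avg latency 13≤68, memory 331≤427).
D9: not dominated (best p99 latency).
D10: dominated by D9 (p99 latency 134≤704, throughput 2668≥1704, avg latency 83≤104, memory 56≤95).
D11: not dominated (best throughput).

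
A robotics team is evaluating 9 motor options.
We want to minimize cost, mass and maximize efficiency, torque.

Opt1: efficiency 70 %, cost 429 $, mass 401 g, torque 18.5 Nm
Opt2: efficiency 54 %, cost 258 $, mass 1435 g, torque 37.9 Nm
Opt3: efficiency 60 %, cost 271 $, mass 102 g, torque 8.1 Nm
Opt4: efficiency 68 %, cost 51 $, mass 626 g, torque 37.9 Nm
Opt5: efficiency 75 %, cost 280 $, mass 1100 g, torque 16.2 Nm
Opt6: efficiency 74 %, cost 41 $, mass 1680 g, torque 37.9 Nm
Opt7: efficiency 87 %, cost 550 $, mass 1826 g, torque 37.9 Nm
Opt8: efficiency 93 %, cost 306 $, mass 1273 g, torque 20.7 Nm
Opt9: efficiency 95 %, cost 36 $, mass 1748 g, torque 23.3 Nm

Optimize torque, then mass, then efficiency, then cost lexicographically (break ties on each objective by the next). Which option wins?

First maximize torque: best is 37.9, kept {Opt2, Opt4, Opt6, Opt7}.
Then minimize mass: best is 626, kept {Opt4}.

Opt4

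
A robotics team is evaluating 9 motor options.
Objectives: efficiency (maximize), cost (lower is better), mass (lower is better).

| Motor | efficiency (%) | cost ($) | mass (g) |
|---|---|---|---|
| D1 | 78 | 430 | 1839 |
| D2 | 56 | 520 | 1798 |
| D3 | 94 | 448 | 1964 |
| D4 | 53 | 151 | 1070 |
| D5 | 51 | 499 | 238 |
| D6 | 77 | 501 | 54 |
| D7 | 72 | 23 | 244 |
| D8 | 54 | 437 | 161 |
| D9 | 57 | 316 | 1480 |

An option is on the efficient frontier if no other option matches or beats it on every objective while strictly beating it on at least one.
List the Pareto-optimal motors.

D1, D3, D6, D7, D8

D1: not dominated.
D2: dominated by D6 (efficiency 77≥56, cost 501≤520, mass 54≤1798).
D3: not dominated (best efficiency).
D4: dominated by D7 (efficiency 72≥53, cost 23≤151, mass 244≤1070).
D5: dominated by D8 (efficiency 54≥51, cost 437≤499, mass 161≤238).
D6: not dominated (best mass).
D7: not dominated (best cost).
D8: not dominated.
D9: dominated by D7 (efficiency 72≥57, cost 23≤316, mass 244≤1480).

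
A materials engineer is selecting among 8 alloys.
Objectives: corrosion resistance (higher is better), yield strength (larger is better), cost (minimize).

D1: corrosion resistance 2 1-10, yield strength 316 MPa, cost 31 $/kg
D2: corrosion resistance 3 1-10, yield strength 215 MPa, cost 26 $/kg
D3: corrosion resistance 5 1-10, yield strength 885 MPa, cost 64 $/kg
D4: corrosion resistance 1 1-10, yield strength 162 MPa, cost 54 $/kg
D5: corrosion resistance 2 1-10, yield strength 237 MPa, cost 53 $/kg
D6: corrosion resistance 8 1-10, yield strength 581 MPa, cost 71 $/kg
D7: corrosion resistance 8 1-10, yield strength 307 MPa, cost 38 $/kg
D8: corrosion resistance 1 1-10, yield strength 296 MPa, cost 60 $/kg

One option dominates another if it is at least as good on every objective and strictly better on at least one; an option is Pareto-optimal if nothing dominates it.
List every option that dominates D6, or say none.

D1: worse on corrosion resistance (2 vs 8).
D2: worse on corrosion resistance (3 vs 8).
D3: worse on corrosion resistance (5 vs 8).
D4: worse on corrosion resistance (1 vs 8).
D5: worse on corrosion resistance (2 vs 8).
D7: worse on yield strength (307 vs 581).
D8: worse on corrosion resistance (1 vs 8).
No option dominates D6.

none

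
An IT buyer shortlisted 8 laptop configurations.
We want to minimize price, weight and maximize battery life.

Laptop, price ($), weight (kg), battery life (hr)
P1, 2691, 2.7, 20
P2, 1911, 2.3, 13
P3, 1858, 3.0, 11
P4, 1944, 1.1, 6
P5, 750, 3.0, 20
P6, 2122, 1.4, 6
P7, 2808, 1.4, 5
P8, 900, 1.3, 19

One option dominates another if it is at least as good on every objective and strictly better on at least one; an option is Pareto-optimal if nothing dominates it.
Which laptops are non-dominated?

P1: not dominated.
P2: dominated by P8 (price 900≤1911, weight 1.3≤2.3, battery life 19≥13).
P3: dominated by P5 (price 750≤1858, weight 3.0≤3.0, battery life 20≥11).
P4: not dominated (best weight).
P5: not dominated (best price).
P6: dominated by P4 (price 1944≤2122, weight 1.1≤1.4, battery life 6≥6).
P7: dominated by P4 (price 1944≤2808, weight 1.1≤1.4, battery life 6≥5).
P8: not dominated.

P1, P4, P5, P8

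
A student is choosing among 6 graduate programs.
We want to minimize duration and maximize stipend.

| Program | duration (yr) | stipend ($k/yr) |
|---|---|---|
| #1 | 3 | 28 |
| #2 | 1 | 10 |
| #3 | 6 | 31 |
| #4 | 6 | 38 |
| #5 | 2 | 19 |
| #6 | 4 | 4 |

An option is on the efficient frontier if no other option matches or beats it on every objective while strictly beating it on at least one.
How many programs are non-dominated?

4

#1: not dominated.
#2: not dominated (best duration).
#3: dominated by #4 (duration 6≤6, stipend 38≥31).
#4: not dominated (best stipend).
#5: not dominated.
#6: dominated by #1 (duration 3≤4, stipend 28≥4).
Pareto-optimal: #1, #2, #4, #5 → 4.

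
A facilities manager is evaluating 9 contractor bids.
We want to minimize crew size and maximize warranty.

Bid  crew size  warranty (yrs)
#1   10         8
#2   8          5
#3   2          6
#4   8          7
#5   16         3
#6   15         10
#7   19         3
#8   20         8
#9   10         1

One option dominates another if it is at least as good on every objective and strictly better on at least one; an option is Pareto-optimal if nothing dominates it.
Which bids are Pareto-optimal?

#1, #3, #4, #6

#1: not dominated.
#2: dominated by #3 (crew size 2≤8, warranty 6≥5).
#3: not dominated (best crew size).
#4: not dominated.
#5: dominated by #1 (crew size 10≤16, warranty 8≥3).
#6: not dominated (best warranty).
#7: dominated by #1 (crew size 10≤19, warranty 8≥3).
#8: dominated by #1 (crew size 10≤20, warranty 8≥8).
#9: dominated by #1 (crew size 10≤10, warranty 8≥1).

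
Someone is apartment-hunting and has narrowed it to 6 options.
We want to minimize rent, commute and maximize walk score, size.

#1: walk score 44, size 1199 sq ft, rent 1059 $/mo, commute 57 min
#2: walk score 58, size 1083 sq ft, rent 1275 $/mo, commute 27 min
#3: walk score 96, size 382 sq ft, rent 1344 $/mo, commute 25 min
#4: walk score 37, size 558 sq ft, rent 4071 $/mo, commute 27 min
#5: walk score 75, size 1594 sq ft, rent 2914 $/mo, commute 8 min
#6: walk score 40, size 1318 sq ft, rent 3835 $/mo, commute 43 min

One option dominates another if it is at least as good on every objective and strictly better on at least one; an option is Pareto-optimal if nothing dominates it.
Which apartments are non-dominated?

#1: not dominated (best rent).
#2: not dominated.
#3: not dominated (best walk score).
#4: dominated by #2 (walk score 58≥37, size 1083≥558, rent 1275≤4071, commute 27≤27).
#5: not dominated (best size).
#6: dominated by #5 (walk score 75≥40, size 1594≥1318, rent 2914≤3835, commute 8≤43).

#1, #2, #3, #5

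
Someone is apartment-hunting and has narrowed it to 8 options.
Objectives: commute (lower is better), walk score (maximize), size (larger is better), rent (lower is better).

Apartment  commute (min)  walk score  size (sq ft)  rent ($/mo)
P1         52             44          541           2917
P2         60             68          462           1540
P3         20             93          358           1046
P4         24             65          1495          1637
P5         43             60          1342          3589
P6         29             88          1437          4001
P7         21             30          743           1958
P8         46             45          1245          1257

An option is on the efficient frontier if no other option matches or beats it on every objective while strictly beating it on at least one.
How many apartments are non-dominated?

P1: dominated by P4 (commute 24≤52, walk score 65≥44, size 1495≥541, rent 1637≤2917).
P2: not dominated.
P3: not dominated (best commute).
P4: not dominated (best size).
P5: dominated by P4 (commute 24≤43, walk score 65≥60, size 1495≥1342, rent 1637≤3589).
P6: not dominated.
P7: not dominated.
P8: not dominated.
Pareto-optimal: P2, P3, P4, P6, P7, P8 → 6.

6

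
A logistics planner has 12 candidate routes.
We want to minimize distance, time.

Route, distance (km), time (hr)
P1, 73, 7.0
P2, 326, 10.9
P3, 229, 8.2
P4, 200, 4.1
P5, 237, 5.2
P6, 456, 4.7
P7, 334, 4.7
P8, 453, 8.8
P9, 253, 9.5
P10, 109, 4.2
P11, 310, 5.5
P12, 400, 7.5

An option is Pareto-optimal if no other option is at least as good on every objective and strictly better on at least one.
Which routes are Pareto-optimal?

P1, P4, P10

P1: not dominated (best distance).
P2: dominated by P1 (distance 73≤326, time 7.0≤10.9).
P3: dominated by P1 (distance 73≤229, time 7.0≤8.2).
P4: not dominated (best time).
P5: dominated by P4 (distance 200≤237, time 4.1≤5.2).
P6: dominated by P4 (distance 200≤456, time 4.1≤4.7).
P7: dominated by P4 (distance 200≤334, time 4.1≤4.7).
P8: dominated by P1 (distance 73≤453, time 7.0≤8.8).
P9: dominated by P1 (distance 73≤253, time 7.0≤9.5).
P10: not dominated.
P11: dominated by P4 (distance 200≤310, time 4.1≤5.5).
P12: dominated by P1 (distance 73≤400, time 7.0≤7.5).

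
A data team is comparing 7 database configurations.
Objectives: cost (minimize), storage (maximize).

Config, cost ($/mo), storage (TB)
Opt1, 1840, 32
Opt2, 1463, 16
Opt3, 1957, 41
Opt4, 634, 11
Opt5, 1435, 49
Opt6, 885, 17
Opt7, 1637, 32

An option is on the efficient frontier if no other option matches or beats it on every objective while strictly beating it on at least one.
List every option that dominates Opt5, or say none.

Opt1: worse on cost (1840 vs 1435).
Opt2: worse on cost (1463 vs 1435).
Opt3: worse on cost (1957 vs 1435).
Opt4: worse on storage (11 vs 49).
Opt6: worse on storage (17 vs 49).
Opt7: worse on cost (1637 vs 1435).
No option dominates Opt5.

none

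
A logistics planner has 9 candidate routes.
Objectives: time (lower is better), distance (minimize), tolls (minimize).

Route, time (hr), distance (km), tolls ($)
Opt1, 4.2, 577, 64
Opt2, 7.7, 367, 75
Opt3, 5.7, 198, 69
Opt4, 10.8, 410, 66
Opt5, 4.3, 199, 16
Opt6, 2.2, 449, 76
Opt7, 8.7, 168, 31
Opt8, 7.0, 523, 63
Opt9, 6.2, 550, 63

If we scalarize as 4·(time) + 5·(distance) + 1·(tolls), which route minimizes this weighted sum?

Opt1: 4·4.2 + 5·577 + 1·64 = 2965.8
Opt2: 4·7.7 + 5·367 + 1·75 = 1940.8
Opt3: 4·5.7 + 5·198 + 1·69 = 1081.8
Opt4: 4·10.8 + 5·410 + 1·66 = 2159.2
Opt5: 4·4.3 + 5·199 + 1·16 = 1028.2
Opt6: 4·2.2 + 5·449 + 1·76 = 2329.8
Opt7: 4·8.7 + 5·168 + 1·31 = 905.8
Opt8: 4·7.0 + 5·523 + 1·63 = 2706.0
Opt9: 4·6.2 + 5·550 + 1·63 = 2837.8
Lowest: Opt7 at 905.8.

Opt7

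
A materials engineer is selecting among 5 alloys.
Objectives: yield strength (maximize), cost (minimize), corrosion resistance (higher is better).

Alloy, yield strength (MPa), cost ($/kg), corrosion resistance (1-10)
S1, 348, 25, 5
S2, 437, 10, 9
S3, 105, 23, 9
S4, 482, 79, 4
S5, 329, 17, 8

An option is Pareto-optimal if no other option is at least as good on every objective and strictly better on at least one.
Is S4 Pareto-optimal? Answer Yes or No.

Yes

S1: worse on yield strength (348 vs 482).
S2: worse on yield strength (437 vs 482).
S3: worse on yield strength (105 vs 482).
S5: worse on yield strength (329 vs 482).
No option is at least as good as S4 on every objective and strictly better on one.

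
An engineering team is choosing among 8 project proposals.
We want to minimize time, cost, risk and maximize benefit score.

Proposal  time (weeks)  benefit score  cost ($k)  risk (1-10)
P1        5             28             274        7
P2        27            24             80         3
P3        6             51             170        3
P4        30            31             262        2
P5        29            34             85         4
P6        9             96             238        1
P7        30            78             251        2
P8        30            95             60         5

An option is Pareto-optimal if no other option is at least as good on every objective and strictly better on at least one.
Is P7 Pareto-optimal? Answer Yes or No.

No

P6 vs P7: time 9≤30, benefit score 96≥78, cost 238≤251, risk 1≤2 — P6 is at least as good on every objective and strictly better on at least one, so P6 dominates P7.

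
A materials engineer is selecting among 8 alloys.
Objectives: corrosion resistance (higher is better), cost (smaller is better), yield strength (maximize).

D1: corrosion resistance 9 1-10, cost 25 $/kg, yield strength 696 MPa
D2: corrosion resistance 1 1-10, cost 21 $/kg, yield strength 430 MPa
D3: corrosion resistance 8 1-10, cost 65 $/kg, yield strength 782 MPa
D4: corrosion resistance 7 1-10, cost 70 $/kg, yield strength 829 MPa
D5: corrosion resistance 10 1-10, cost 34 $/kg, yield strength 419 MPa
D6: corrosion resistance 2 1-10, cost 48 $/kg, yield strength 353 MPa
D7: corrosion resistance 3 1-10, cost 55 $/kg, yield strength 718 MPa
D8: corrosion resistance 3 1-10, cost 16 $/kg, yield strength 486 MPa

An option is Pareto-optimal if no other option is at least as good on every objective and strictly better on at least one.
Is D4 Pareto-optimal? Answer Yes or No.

D1: worse on yield strength (696 vs 829).
D2: worse on corrosion resistance (1 vs 7).
D3: worse on yield strength (782 vs 829).
D5: worse on yield strength (419 vs 829).
D6: worse on corrosion resistance (2 vs 7).
D7: worse on corrosion resistance (3 vs 7).
D8: worse on corrosion resistance (3 vs 7).
No option is at least as good as D4 on every objective and strictly better on one.

Yes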